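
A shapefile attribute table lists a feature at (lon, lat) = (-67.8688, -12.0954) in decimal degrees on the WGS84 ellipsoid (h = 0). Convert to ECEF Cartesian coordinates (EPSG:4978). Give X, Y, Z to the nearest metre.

WGS84: a = 6378137 m, e² = 0.006694380; N(φ) = a/√(1−e²sin²φ) = 6379074.571 m.
X = (N+h)·cosφ·cosλ = 2349830.275 m; Y = (N+h)·cosφ·sinλ = -5777906.100 m; Z = (N(1−e²)+h)·sinφ = -1327723.485 m.

X 2349830 m, Y -5777906 m, Z -1327723 m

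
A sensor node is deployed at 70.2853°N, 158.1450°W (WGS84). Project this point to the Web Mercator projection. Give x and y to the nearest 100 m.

x -17604600 m, y 11162200 m

Web Mercator is spherical with R = a = 6378137 m.
x = R·λ = 6378137 × -2.760150946 = -17604620.872 m.
y = R·ln tan(π/4 + φ/2) = 6378137 × 1.750074593 = 11162215.516 m.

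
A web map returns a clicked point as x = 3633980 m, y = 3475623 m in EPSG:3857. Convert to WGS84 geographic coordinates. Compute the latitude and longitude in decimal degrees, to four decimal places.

lat 29.7825°, lon 32.6446°

R = 6378137 m. λ = x/R = 32.64459776°.
φ = 2·arctan(exp(y/R)) − 90° = 2·arctan(1.72448) − 90° = 29.78250178°.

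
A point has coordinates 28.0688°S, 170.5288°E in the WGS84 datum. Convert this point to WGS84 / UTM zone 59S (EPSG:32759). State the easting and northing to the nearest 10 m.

E 453700 m, N 6895090 m

Zone 59 central meridian λ₀ = 6×59 − 183 = 171°; Δλ = -0.4712°.
Transverse Mercator on WGS84 with k₀ = 0.9996 gives E = 453699.593 m, N = 6895086.678 m.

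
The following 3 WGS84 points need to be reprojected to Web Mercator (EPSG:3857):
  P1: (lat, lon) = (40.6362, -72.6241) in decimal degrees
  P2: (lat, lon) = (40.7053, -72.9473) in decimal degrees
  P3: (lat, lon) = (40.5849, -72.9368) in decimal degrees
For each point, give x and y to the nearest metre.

P1: x -8084478 m, y 4958828 m; P2: x -8120456 m, y 4968970 m; P3: x -8119287 m, y 4951306 m

Web Mercator: x = R·λ, y = R·ln tan(π/4+φ/2), R = 6378137 m.
P1 (40.6362°, -72.6241°) → (-8084477.831, 4958828.437) m.
P2 (40.7053°, -72.9473°) → (-8120456.291, 4968970.179) m.
P3 (40.5849°, -72.9368°) → (-8119287.436, 4951305.972) m.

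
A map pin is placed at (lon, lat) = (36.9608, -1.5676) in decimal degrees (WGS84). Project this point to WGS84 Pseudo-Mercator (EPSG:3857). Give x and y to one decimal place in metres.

x 4114457.4 m, y -174526.2 m

Web Mercator is spherical with R = a = 6378137 m.
x = R·λ = 6378137 × 0.645087654 = 4114457.435 m.
y = R·ln tan(π/4 + φ/2) = 6378137 × -0.027363195 = -174526.209 m.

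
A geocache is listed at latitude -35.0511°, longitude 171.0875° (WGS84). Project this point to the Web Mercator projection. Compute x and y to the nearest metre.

Web Mercator is spherical with R = a = 6378137 m.
x = R·λ = 6378137 × 2.986040184 = 19045373.381 m.
y = R·ln tan(π/4 + φ/2) = 6378137 × -0.653925684 = -4170827.600 m.

x 19045373 m, y -4170828 m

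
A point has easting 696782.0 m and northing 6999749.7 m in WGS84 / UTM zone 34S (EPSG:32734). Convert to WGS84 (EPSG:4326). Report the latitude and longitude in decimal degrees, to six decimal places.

lat -27.110700°, lon 22.985100°

Zone 34S: λ₀ = 21°, k₀ = 0.9996, false easting 500000 m, false northing 10000000 m.
Meridian distance M = (N − FN)/k₀ = -3001450.9 m.
Inverse transverse Mercator on WGS84 gives φ = -27.11070031°, λ = 22.98509972°.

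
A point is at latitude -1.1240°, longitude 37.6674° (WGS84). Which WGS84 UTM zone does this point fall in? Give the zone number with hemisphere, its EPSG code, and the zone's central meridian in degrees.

UTM zone = ⌊(λ + 180)/6⌋ + 1; 37.6674° ∈ [36°, 42°) → zone 37.
Hemisphere: S (φ < 0).
Central meridian λ₀ = 6×37 − 183 = 39°.
EPSG code: 32737.

Zone 37S (EPSG:32737), central meridian 39°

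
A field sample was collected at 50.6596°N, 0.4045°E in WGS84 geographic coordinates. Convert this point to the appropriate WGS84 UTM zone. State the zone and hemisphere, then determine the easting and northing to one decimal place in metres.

Longitude 0.4045° lies in the 6° band [0°, 6°), giving zone 31; latitude is north of the equator, so 31N.
Zone 31 central meridian λ₀ = 6×31 − 183 = 3°; Δλ = -2.5955°.
Transverse Mercator on WGS84 with k₀ = 0.9996 gives E = 316557.695 m, N = 5615186.654 m.

Zone 31N: E 316557.7 m, N 5615186.7 m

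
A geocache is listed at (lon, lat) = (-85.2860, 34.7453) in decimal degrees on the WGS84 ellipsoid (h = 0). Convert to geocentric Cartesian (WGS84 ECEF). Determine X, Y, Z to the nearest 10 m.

X 431170 m, Y -5228830 m, Z 3614690 m

WGS84: a = 6378137 m, e² = 0.006694380; N(φ) = a/√(1−e²sin²φ) = 6385082.848 m.
X = (N+h)·cosφ·cosλ = 431174.787 m; Y = (N+h)·cosφ·sinλ = -5228834.874 m; Z = (N(1−e²)+h)·sinφ = 3614685.027 m.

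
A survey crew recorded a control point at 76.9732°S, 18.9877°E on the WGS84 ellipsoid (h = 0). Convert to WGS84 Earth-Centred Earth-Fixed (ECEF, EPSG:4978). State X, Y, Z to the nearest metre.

X 1363789 m, Y 469263 m, Z -6192100 m

WGS84: a = 6378137 m, e² = 0.006694380; N(φ) = a/√(1−e²sin²φ) = 6398498.227 m.
X = (N+h)·cosφ·cosλ = 1363789.066 m; Y = (N+h)·cosφ·sinλ = 469262.775 m; Z = (N(1−e²)+h)·sinφ = -6192099.562 m.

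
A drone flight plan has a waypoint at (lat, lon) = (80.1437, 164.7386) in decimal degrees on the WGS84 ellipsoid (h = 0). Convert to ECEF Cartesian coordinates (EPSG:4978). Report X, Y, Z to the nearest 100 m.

X -1056700 m, Y 288300 m, Z 6262300 m

WGS84: a = 6378137 m, e² = 0.006694380; N(φ) = a/√(1−e²sin²φ) = 6398961.825 m.
X = (N+h)·cosφ·cosλ = -1056731.672 m; Y = (N+h)·cosφ·sinλ = 288324.016 m; Z = (N(1−e²)+h)·sinφ = 6262309.432 m.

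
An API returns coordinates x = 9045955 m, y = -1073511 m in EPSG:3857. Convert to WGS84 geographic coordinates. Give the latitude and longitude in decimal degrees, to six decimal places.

lat -9.598302°, lon 81.261196°

R = 6378137 m. λ = x/R = 81.26119636°.
φ = 2·arctan(exp(y/R)) − 90° = 2·arctan(0.84509) − 90° = -9.59830199°.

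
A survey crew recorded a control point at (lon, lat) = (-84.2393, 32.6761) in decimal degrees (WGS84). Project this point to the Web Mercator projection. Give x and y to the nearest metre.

Web Mercator is spherical with R = a = 6378137 m.
x = R·λ = 6378137 × -1.470253145 = -9377475.981 m.
y = R·ln tan(π/4 + φ/2) = 6378137 × 0.603999279 = 3852390.151 m.

x -9377476 m, y 3852390 m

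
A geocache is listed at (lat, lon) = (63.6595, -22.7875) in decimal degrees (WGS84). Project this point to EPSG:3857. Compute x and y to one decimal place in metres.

Web Mercator is spherical with R = a = 6378137 m.
x = R·λ = 6378137 × -0.397716903 = -2536692.896 m.
y = R·ln tan(π/4 + φ/2) = 6378137 × 1.452433526 = 9263820.014 m.

x -2536692.9 m, y 9263820.0 m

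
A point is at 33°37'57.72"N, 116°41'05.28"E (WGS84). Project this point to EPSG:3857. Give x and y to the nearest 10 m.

Web Mercator is spherical with R = a = 6378137 m.
x = R·λ = 6378137 × 2.036533947 = 12989292.519 m.
y = R·ln tan(π/4 + φ/2) = 6378137 × 0.623942163 = 3979588.596 m.

x 12989290 m, y 3979590 m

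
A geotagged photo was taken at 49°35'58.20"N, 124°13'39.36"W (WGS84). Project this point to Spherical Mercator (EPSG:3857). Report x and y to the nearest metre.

Web Mercator is spherical with R = a = 6378137 m.
x = R·λ = 6378137 × -2.168180642 = -13828953.174 m.
y = R·ln tan(π/4 + φ/2) = 6378137 × 0.999853568 = 6377203.039 m.

x -13828953 m, y 6377203 m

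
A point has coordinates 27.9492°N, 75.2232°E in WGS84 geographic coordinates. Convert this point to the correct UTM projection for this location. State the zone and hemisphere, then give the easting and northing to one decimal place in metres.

Zone 43N: E 521955.9 m, N 3091595.1 m

Longitude 75.2232° lies in the 6° band [72°, 78°), giving zone 43; latitude is north of the equator, so 43N.
Zone 43 central meridian λ₀ = 6×43 − 183 = 75°; Δλ = +0.2232°.
Transverse Mercator on WGS84 with k₀ = 0.9996 gives E = 521955.902 m, N = 3091595.059 m.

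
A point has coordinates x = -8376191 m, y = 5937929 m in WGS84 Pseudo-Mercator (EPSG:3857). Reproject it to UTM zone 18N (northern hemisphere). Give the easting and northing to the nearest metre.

E 481395 m, N 5202370 m

Web Mercator inverse (R = 6378137 m) → φ = 46.97459920°, λ = -75.24460398°.
UTM 18N forward: E = 481395.034 m, N = 5202370.450 m.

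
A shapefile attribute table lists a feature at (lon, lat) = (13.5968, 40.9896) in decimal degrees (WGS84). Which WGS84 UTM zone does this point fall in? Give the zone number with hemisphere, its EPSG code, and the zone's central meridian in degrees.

Zone 33N (EPSG:32633), central meridian 15°

UTM zone = ⌊(λ + 180)/6⌋ + 1; 13.5968° ∈ [12°, 18°) → zone 33.
Hemisphere: N (φ ≥ 0).
Central meridian λ₀ = 6×33 − 183 = 15°.
EPSG code: 32633.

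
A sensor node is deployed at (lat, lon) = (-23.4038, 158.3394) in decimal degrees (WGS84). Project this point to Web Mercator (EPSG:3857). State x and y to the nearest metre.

Web Mercator is spherical with R = a = 6378137 m.
x = R·λ = 6378137 × 2.763543866 = 17626261.381 m.
y = R·ln tan(π/4 + φ/2) = 6378137 × -0.420330421 = -2680925.011 m.

x 17626261 m, y -2680925 m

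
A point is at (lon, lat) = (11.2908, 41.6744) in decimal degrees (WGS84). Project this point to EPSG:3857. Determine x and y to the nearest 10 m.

Web Mercator is spherical with R = a = 6378137 m.
x = R·λ = 6378137 × 0.197061635 = 1256886.107 m.
y = R·ln tan(π/4 + φ/2) = 6378137 × 0.801539735 = 5112330.240 m.

x 1256890 m, y 5112330 m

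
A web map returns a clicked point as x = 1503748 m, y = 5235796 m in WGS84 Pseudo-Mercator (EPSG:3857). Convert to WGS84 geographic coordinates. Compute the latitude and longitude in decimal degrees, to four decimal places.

R = 6378137 m. λ = x/R = 13.50839812°.
φ = 2·arctan(exp(y/R)) − 90° = 2·arctan(2.27254) − 90° = 42.49749786°.

lat 42.4975°, lon 13.5084°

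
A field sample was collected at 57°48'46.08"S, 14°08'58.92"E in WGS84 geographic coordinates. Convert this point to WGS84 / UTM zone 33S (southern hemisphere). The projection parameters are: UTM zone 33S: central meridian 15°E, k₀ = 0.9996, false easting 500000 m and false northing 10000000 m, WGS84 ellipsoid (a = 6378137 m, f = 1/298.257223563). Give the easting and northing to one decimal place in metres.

Zone 33 central meridian λ₀ = 6×33 − 183 = 15°; Δλ = -0.8503°.
Transverse Mercator on WGS84 with k₀ = 0.9996 gives E = 449478.212 m, N = 3591813.809 m.

E 449478.2 m, N 3591813.8 m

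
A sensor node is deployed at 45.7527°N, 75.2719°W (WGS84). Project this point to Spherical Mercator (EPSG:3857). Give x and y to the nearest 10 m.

x -8379230 m, y 5740810 m

Web Mercator is spherical with R = a = 6378137 m.
x = R·λ = 6378137 × -1.313742489 = -8379229.579 m.
y = R·ln tan(π/4 + φ/2) = 6378137 × 0.900075900 = 5740807.401 m.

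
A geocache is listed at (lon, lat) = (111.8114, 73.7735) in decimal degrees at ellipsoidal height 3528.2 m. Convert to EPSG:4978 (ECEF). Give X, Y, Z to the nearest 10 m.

X -664630 m, Y 1660730 m, Z 6105310 m

WGS84: a = 6378137 m, e² = 0.006694380; N(φ) = a/√(1−e²sin²φ) = 6397910.406 m.
X = (N+h)·cosφ·cosλ = -664628.561 m; Y = (N+h)·cosφ·sinλ = 1660731.569 m; Z = (N(1−e²)+h)·sinφ = 6105310.505 m.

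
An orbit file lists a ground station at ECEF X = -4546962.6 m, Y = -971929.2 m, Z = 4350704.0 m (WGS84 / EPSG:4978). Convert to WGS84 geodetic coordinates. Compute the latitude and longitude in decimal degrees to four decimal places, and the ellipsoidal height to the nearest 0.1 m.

λ = atan2(Y, X) = -167.93440063°; p = √(X²+Y²) = 4649679.0 m.
Bowring's method on WGS84 (a = 6378137 m, b = 6356752.314 m) gives φ = 43.28949976°, h = -385.224 m.

lat 43.2895°, lon -167.9344°, h -385.2 m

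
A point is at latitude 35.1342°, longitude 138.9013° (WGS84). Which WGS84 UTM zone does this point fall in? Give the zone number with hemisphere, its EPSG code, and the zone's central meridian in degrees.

Zone 54N (EPSG:32654), central meridian 141°

UTM zone = ⌊(λ + 180)/6⌋ + 1; 138.9013° ∈ [138°, 144°) → zone 54.
Hemisphere: N (φ ≥ 0).
Central meridian λ₀ = 6×54 − 183 = 141°.
EPSG code: 32654.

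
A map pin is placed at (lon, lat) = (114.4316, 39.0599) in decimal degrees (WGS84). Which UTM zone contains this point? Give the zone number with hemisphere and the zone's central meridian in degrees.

UTM zone = ⌊(λ + 180)/6⌋ + 1; 114.4316° ∈ [114°, 120°) → zone 50.
Hemisphere: N (φ ≥ 0).
Central meridian λ₀ = 6×50 − 183 = 117°.

Zone 50N, central meridian 117°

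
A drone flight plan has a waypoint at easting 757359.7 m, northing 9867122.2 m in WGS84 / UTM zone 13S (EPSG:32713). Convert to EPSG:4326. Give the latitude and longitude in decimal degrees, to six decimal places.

lat -1.201200°, lon -102.687300°

Zone 13S: λ₀ = -105°, k₀ = 0.9996, false easting 500000 m, false northing 10000000 m.
Meridian distance M = (N − FN)/k₀ = -132931.0 m.
Inverse transverse Mercator on WGS84 gives φ = -1.20119985°, λ = -102.68730032°.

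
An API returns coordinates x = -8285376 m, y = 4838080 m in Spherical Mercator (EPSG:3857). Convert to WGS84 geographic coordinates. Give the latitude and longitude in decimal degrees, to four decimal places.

lat 39.8080°, lon -74.4288°

R = 6378137 m. λ = x/R = -74.42879895°.
φ = 2·arctan(exp(y/R)) − 90° = 2·arctan(2.13516) − 90° = 39.80799680°.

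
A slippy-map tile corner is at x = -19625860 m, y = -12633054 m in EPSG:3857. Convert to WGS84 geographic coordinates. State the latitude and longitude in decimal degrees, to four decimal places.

lat -74.2884°, lon -176.3021°

R = 6378137 m. λ = x/R = -176.30210002°.
φ = 2·arctan(exp(y/R)) − 90° = 2·arctan(0.13798) − 90° = -74.28840007°.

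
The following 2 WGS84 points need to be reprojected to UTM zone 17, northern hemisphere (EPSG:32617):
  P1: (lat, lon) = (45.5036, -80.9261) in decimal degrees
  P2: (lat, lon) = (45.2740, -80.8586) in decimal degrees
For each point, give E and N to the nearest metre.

UTM zone 17N: λ₀ = -81°, k₀ = 0.9996.
P1 (45.5036°, -80.9261°) → (505773.203, 5038899.110) m.
P2 (45.2740°, -80.8586°) → (511091.239, 5013398.784) m.

P1: E 505773 m, N 5038899 m; P2: E 511091 m, N 5013399 m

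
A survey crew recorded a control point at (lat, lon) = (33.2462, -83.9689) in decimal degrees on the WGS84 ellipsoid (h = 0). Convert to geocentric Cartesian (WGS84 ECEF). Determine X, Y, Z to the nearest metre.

WGS84: a = 6378137 m, e² = 0.006694380; N(φ) = a/√(1−e²sin²φ) = 6384563.405 m.
X = (N+h)·cosφ·cosλ = 561017.726 m; Y = (N+h)·cosφ·sinλ = -5309999.771 m; Z = (N(1−e²)+h)·sinφ = 3476826.701 m.

X 561018 m, Y -5310000 m, Z 3476827 m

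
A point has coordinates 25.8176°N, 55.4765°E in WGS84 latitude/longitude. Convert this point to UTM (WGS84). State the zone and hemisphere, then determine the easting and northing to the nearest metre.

Zone 40N: E 347286 m, N 2856369 m

Longitude 55.4765° lies in the 6° band [54°, 60°), giving zone 40; latitude is north of the equator, so 40N.
Zone 40 central meridian λ₀ = 6×40 − 183 = 57°; Δλ = -1.5235°.
Transverse Mercator on WGS84 with k₀ = 0.9996 gives E = 347285.743 m, N = 2856368.814 m.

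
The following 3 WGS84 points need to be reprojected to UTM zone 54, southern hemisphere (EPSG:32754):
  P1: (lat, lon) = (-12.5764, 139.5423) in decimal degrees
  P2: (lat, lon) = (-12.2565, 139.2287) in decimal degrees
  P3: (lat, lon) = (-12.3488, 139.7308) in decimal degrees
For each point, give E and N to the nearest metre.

UTM zone 54S: λ₀ = 141°, k₀ = 0.9996.
P1 (-12.5764°, 139.5423°) → (341645.661, 8609269.164) m.
P2 (-12.2565°, 139.2287°) → (307334.009, 8644450.463) m.
P3 (-12.3488°, 139.7308°) → (362005.901, 8634549.352) m.

P1: E 341646 m, N 8609269 m; P2: E 307334 m, N 8644450 m; P3: E 362006 m, N 8634549 m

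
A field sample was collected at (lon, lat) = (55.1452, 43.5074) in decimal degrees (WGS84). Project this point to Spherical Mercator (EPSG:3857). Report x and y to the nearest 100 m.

Web Mercator is spherical with R = a = 6378137 m.
x = R·λ = 6378137 × 0.962465307 = 6138735.584 m.
y = R·ln tan(π/4 + φ/2) = 6378137 × 0.844999877 = 5389524.983 m.

x 6138700 m, y 5389500 m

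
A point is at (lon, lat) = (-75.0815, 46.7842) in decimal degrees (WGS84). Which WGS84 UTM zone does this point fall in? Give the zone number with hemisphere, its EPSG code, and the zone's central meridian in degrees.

Zone 18N (EPSG:32618), central meridian -75°

UTM zone = ⌊(λ + 180)/6⌋ + 1; -75.0815° ∈ [-78°, -72°) → zone 18.
Hemisphere: N (φ ≥ 0).
Central meridian λ₀ = 6×18 − 183 = -75°.
EPSG code: 32618.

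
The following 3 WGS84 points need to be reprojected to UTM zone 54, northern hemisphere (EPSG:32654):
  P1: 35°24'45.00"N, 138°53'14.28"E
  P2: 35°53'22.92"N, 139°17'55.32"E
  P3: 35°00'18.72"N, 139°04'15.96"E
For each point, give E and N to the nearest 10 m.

UTM zone 54N: λ₀ = 141°, k₀ = 0.9996.
P1 (35.4125°, 138.8873°) → (308170.719, 3920839.234) m.
P2 (35.8897°, 139.2987°) → (346445.521, 3973051.374) m.
P3 (35.0052°, 139.0711°) → (323984.357, 3875319.741) m.

P1: E 308170 m, N 3920840 m; P2: E 346450 m, N 3973050 m; P3: E 323980 m, N 3875320 m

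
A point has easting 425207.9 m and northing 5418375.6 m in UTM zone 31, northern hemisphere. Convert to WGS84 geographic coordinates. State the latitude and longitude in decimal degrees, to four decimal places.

Zone 31N: λ₀ = 3°, k₀ = 0.9996, false easting 500000 m.
Meridian distance M = (N − FN)/k₀ = 5420543.8 m.
Inverse transverse Mercator on WGS84 gives φ = 48.91379993°, λ = 1.97920023°.

lat 48.9138°, lon 1.9792°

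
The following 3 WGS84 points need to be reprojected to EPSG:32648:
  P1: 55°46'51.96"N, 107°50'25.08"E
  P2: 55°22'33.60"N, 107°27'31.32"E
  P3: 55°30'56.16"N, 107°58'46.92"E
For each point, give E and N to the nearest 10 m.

UTM zone 48N: λ₀ = 105°, k₀ = 0.9996.
P1 (55.7811°, 107.8403°) → (678116.459, 6185368.885) m.
P2 (55.3760°, 107.4587°) → (655788.309, 6139384.963) m.
P3 (55.5156°, 107.9797°) → (688124.627, 6156202.997) m.

P1: E 678120 m, N 6185370 m; P2: E 655790 m, N 6139380 m; P3: E 688120 m, N 6156200 m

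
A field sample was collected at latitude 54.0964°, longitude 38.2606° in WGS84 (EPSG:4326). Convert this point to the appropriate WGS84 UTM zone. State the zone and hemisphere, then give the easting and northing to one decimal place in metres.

Zone 37N: E 451645.1 m, N 5994500.0 m

Longitude 38.2606° lies in the 6° band [36°, 42°), giving zone 37; latitude is north of the equator, so 37N.
Zone 37 central meridian λ₀ = 6×37 − 183 = 39°; Δλ = -0.7394°.
Transverse Mercator on WGS84 with k₀ = 0.9996 gives E = 451645.133 m, N = 5994499.994 m.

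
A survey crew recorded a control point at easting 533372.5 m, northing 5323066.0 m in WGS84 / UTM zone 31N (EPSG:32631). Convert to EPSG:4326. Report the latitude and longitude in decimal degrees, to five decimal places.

lat 48.06000°, lon 3.44790°

Zone 31N: λ₀ = 3°, k₀ = 0.9996, false easting 500000 m.
Meridian distance M = (N − FN)/k₀ = 5325196.1 m.
Inverse transverse Mercator on WGS84 gives φ = 48.05999964°, λ = 3.44789959°.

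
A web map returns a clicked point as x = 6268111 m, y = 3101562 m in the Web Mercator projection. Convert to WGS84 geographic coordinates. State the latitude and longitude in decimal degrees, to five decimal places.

lat 26.82450°, lon 56.30740°

R = 6378137 m. λ = x/R = 56.30739914°.
φ = 2·arctan(exp(y/R)) − 90° = 2·arctan(1.62626) − 90° = 26.82449678°.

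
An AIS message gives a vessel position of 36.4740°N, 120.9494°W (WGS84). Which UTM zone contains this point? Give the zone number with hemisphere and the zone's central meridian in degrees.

Zone 10N, central meridian -123°

UTM zone = ⌊(λ + 180)/6⌋ + 1; -120.9494° ∈ [-126°, -120°) → zone 10.
Hemisphere: N (φ ≥ 0).
Central meridian λ₀ = 6×10 − 183 = -123°.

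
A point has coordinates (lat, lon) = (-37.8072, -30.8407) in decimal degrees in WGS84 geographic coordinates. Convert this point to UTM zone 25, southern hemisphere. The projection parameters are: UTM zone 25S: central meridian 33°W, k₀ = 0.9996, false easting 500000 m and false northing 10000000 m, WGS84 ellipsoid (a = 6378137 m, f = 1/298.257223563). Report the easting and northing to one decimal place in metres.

Zone 25 central meridian λ₀ = 6×25 − 183 = -33°; Δλ = +2.1593°.
Transverse Mercator on WGS84 with k₀ = 0.9996 gives E = 690087.317 m, N = 5813379.872 m.

E 690087.3 m, N 5813379.9 m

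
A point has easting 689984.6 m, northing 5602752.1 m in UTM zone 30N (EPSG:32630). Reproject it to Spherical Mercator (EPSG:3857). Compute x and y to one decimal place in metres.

x -35444.2 m, y 6541340.9 m

Unproject from UTM 30N (λ₀ = -3°) → φ = 50.54580025°, λ = -0.31840068°.
Web Mercator (R = 6378137 m): x = -35444.201 m, y = 6541340.920 m.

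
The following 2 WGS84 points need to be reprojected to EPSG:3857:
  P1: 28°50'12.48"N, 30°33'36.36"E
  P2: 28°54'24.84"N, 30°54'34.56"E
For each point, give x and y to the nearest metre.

P1: x 3401935 m, y 3354891 m; P2: x 3440841 m, y 3363802 m

Web Mercator: x = R·λ, y = R·ln tan(π/4+φ/2), R = 6378137 m.
P1 (28.8368°, 30.5601°) → (3401934.771, 3354890.685) m.
P2 (28.9069°, 30.9096°) → (3440840.933, 3363801.819) m.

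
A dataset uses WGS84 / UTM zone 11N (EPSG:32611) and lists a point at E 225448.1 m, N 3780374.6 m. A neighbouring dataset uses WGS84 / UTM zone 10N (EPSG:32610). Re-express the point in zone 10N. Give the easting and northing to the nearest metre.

UTM 11N → geographic: φ = 34.12820010°, λ = -119.97699969°.
UTM 10N (λ₀ = -123°) forward: E = 778795.735 m, N = 3780499.383 m.

E 778796 m, N 3780499 m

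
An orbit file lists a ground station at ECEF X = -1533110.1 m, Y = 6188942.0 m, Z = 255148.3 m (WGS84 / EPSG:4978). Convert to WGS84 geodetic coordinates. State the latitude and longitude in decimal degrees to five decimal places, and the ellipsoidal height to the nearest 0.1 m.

λ = atan2(Y, X) = 103.91310020°; p = √(X²+Y²) = 6376004.2 m.
Bowring's method on WGS84 (a = 6378137 m, b = 6356752.314 m) gives φ = 2.30700033°, h = 3004.657 m.

lat 2.30700°, lon 103.91310°, h 3004.7 m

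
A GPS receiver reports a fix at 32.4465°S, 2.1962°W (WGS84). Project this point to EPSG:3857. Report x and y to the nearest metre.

Web Mercator is spherical with R = a = 6378137 m.
x = R·λ = 6378137 × -0.038330921 = -244479.866 m.
y = R·ln tan(π/4 + φ/2) = 6378137 × -0.599244647 = -3822064.454 m.

x -244480 m, y -3822064 m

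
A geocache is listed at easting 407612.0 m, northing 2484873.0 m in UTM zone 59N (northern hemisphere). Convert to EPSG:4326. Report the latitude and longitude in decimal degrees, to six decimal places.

Zone 59N: λ₀ = 171°, k₀ = 0.9996, false easting 500000 m.
Meridian distance M = (N − FN)/k₀ = 2485867.3 m.
Inverse transverse Mercator on WGS84 gives φ = 22.46770022°, λ = 170.10199998°.

lat 22.467700°, lon 170.102000°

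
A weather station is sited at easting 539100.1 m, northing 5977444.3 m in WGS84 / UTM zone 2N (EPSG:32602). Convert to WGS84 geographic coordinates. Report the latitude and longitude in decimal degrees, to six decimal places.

Zone 2N: λ₀ = -171°, k₀ = 0.9996, false easting 500000 m.
Meridian distance M = (N − FN)/k₀ = 5979836.2 m.
Inverse transverse Mercator on WGS84 gives φ = 53.94389996°, λ = -170.40430044°.

lat 53.943900°, lon -170.404300°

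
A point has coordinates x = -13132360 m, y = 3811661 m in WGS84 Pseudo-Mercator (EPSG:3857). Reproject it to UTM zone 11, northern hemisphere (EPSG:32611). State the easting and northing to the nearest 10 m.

Web Mercator inverse (R = 6378137 m) → φ = 32.36759881°, λ = -117.96999705°.
UTM 11N forward: E = 408744.147 m, N = 3581595.995 m.

E 408740 m, N 3581600 m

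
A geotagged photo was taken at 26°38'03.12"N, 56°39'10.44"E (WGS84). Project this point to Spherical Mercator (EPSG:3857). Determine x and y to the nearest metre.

Web Mercator is spherical with R = a = 6378137 m.
x = R·λ = 6378137 × 0.988779636 = 6306571.980 m.
y = R·ln tan(π/4 + φ/2) = 6378137 × 0.482561560 = 3077843.738 m.

x 6306572 m, y 3077844 m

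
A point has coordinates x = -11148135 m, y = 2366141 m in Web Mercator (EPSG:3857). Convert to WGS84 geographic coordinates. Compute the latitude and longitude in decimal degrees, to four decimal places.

R = 6378137 m. λ = x/R = -100.14540060°.
φ = 2·arctan(exp(y/R)) − 90° = 2·arctan(1.44915) − 90° = 20.78399620°.

lat 20.7840°, lon -100.1454°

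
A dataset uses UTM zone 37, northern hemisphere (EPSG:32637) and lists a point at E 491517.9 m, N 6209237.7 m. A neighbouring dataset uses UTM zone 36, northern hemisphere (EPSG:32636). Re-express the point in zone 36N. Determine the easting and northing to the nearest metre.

UTM 37N → geographic: φ = 56.02830034°, λ = 38.86389924°.
UTM 36N (λ₀ = 33°) forward: E = 865211.152 m, N = 6224750.163 m.

E 865211 m, N 6224750 m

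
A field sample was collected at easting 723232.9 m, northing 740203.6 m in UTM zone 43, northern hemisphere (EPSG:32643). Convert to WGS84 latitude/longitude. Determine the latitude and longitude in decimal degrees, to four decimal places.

Zone 43N: λ₀ = 75°, k₀ = 0.9996, false easting 500000 m.
Meridian distance M = (N − FN)/k₀ = 740499.8 m.
Inverse transverse Mercator on WGS84 gives φ = 6.69240025°, λ = 77.01939966°.

lat 6.6924°, lon 77.0194°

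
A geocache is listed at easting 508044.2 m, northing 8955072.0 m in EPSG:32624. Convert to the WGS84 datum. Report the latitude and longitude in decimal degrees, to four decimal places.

lat 80.6581°, lon -38.5561°

Zone 24N: λ₀ = -39°, k₀ = 0.9996, false easting 500000 m.
Meridian distance M = (N − FN)/k₀ = 8958655.5 m.
Inverse transverse Mercator on WGS84 gives φ = 80.65809996°, λ = -38.55610231°.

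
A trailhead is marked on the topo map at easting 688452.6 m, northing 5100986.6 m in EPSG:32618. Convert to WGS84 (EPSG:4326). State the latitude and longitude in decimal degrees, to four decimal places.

lat 46.0365°, lon -72.5646°

Zone 18N: λ₀ = -75°, k₀ = 0.9996, false easting 500000 m.
Meridian distance M = (N − FN)/k₀ = 5103027.8 m.
Inverse transverse Mercator on WGS84 gives φ = 46.03649996°, λ = -72.56460052°.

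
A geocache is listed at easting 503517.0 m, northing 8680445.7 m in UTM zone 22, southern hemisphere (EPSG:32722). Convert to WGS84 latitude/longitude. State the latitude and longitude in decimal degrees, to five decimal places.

Zone 22S: λ₀ = -51°, k₀ = 0.9996, false easting 500000 m, false northing 10000000 m.
Meridian distance M = (N − FN)/k₀ = -1320082.3 m.
Inverse transverse Mercator on WGS84 gives φ = -11.93670030°, λ = -50.96769970°.

lat -11.93670°, lon -50.96770°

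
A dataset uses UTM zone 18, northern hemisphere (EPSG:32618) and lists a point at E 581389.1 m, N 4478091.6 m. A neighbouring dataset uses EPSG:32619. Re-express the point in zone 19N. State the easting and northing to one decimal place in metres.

UTM 18N → geographic: φ = 40.44950036°, λ = -74.04020021°.
UTM 19N (λ₀ = -69°) forward: E = 72516.436 m, N = 4489865.044 m.

E 72516.4 m, N 4489865.0 m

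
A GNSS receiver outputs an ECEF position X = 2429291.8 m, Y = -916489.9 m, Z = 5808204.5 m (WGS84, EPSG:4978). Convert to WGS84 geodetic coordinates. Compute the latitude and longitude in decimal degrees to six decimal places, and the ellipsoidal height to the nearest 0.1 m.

lat 66.057100°, lon -20.669800°, h 1827.3 m

λ = atan2(Y, X) = -20.66980031°; p = √(X²+Y²) = 2596423.0 m.
Bowring's method on WGS84 (a = 6378137 m, b = 6356752.314 m) gives φ = 66.05710025°, h = 1827.339 m.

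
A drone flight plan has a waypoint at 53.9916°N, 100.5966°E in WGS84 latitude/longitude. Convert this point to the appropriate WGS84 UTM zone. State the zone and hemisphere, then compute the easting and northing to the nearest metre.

Zone 47N: E 604673 m, N 5983767 m

Longitude 100.5966° lies in the 6° band [96°, 102°), giving zone 47; latitude is north of the equator, so 47N.
Zone 47 central meridian λ₀ = 6×47 − 183 = 99°; Δλ = +1.5966°.
Transverse Mercator on WGS84 with k₀ = 0.9996 gives E = 604673.296 m, N = 5983766.956 m.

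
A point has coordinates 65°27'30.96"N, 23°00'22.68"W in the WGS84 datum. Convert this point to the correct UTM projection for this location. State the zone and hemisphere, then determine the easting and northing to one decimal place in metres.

Longitude -23.0063° lies in the 6° band [-24°, -18°), giving zone 27; latitude is north of the equator, so 27N.
Zone 27 central meridian λ₀ = 6×27 − 183 = -21°; Δλ = -2.0063°.
Transverse Mercator on WGS84 with k₀ = 0.9996 gives E = 407027.112 m, N = 7261047.161 m.

Zone 27N: E 407027.1 m, N 7261047.2 m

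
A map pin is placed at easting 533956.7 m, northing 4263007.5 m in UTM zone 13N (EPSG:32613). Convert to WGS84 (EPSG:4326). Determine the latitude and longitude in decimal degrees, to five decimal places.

Zone 13N: λ₀ = -105°, k₀ = 0.9996, false easting 500000 m.
Meridian distance M = (N − FN)/k₀ = 4264713.4 m.
Inverse transverse Mercator on WGS84 gives φ = 38.51479969°, λ = -104.61049977°.

lat 38.51480°, lon -104.61050°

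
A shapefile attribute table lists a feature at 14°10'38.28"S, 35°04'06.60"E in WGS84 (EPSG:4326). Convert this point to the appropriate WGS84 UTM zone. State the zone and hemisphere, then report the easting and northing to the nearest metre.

Longitude 35.0685° lies in the 6° band [30°, 36°), giving zone 36; latitude is south of the equator, so 36S.
Zone 36 central meridian λ₀ = 6×36 − 183 = 33°; Δλ = +2.0685°.
Transverse Mercator on WGS84 with k₀ = 0.9996 gives E = 723249.572 m, N = 8431677.722 m.

Zone 36S: E 723250 m, N 8431678 m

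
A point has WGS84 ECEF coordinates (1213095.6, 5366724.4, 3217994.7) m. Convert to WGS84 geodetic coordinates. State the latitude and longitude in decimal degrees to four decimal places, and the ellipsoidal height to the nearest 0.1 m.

lat 30.4898°, lon 77.2629°, h 1408.2 m

λ = atan2(Y, X) = 77.26290045°; p = √(X²+Y²) = 5502120.7 m.
Bowring's method on WGS84 (a = 6378137 m, b = 6356752.314 m) gives φ = 30.48980023°, h = 1408.195 m.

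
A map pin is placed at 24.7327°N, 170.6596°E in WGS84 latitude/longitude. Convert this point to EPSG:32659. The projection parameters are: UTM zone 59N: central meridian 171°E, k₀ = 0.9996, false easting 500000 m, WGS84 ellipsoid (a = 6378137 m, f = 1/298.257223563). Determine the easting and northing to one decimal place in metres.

E 465576.3 m, N 2735393.3 m

Zone 59 central meridian λ₀ = 6×59 − 183 = 171°; Δλ = -0.3404°.
Transverse Mercator on WGS84 with k₀ = 0.9996 gives E = 465576.261 m, N = 2735393.313 m.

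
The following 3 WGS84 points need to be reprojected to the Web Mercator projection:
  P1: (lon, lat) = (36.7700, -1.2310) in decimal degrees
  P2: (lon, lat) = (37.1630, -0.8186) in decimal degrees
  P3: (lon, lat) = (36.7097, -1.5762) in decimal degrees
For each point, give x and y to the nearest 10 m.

Web Mercator: x = R·λ, y = R·ln tan(π/4+φ/2), R = 6378137 m.
P1 (-1.2310°, 36.7700°) → (4093217.676, -137044.837) m.
P2 (-0.8186°, 37.1630°) → (4136966.236, -91129.236) m.
P3 (-1.5762°, 36.7097°) → (4086505.111, -175483.917) m.

P1: x 4093220 m, y -137040 m; P2: x 4136970 m, y -91130 m; P3: x 4086510 m, y -175480 m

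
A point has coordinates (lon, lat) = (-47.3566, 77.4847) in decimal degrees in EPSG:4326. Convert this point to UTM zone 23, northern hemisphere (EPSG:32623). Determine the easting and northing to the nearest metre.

E 443007 m, N 8602007 m

Zone 23 central meridian λ₀ = 6×23 − 183 = -45°; Δλ = -2.3566°.
Transverse Mercator on WGS84 with k₀ = 0.9996 gives E = 443006.970 m, N = 8602007.310 m.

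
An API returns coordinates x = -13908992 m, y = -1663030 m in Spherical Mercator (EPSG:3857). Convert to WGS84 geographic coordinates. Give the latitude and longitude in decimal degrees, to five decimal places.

lat -14.77280°, lon -124.94660°

R = 6378137 m. λ = x/R = -124.94660100°.
φ = 2·arctan(exp(y/R)) − 90° = 2·arctan(0.77048) − 90° = -14.77280012°.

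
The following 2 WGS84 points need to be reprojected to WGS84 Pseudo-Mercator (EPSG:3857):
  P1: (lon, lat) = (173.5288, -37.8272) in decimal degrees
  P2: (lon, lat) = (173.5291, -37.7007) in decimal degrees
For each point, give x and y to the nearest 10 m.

P1: x 19317140 m, y -4555040 m; P2: x 19317170 m, y -4537230 m

Web Mercator: x = R·λ, y = R·ln tan(π/4+φ/2), R = 6378137 m.
P1 (-37.8272°, 173.5288°) → (19317137.654, -4555043.646) m.
P2 (-37.7007°, 173.5291°) → (19317171.050, -4537230.616) m.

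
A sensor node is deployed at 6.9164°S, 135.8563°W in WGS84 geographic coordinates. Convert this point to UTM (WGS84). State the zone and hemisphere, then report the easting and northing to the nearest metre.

Zone 8S: E 405401 m, N 9235408 m

Longitude -135.8563° lies in the 6° band [-138°, -132°), giving zone 8; latitude is south of the equator, so 8S.
Zone 8 central meridian λ₀ = 6×8 − 183 = -135°; Δλ = -0.8563°.
Transverse Mercator on WGS84 with k₀ = 0.9996 gives E = 405400.610 m, N = 9235407.677 m.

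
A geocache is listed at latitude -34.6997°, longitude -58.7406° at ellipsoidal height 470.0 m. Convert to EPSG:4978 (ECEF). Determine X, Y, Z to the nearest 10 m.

X 2724220 m, Y -4487710 m, Z -3610790 m

WGS84: a = 6378137 m, e² = 0.006694380; N(φ) = a/√(1−e²sin²φ) = 6385066.886 m.
X = (N+h)·cosφ·cosλ = 2724218.154 m; Y = (N+h)·cosφ·sinλ = -4487712.321 m; Z = (N(1−e²)+h)·sinφ = -3610794.771 m.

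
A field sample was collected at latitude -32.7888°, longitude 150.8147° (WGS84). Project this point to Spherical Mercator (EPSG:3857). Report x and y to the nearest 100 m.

Web Mercator is spherical with R = a = 6378137 m.
x = R·λ = 6378137 × 2.632213075 = 16788615.608 m.
y = R·ln tan(π/4 + φ/2) = 6378137 × -0.606337577 = -3867304.132 m.

x 16788600 m, y -3867300 m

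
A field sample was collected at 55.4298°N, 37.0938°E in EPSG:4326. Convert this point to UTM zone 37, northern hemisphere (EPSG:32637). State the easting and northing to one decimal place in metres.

Zone 37 central meridian λ₀ = 6×37 − 183 = 39°; Δλ = -1.9062°.
Transverse Mercator on WGS84 with k₀ = 0.9996 gives E = 379377.991 m, N = 6144273.312 m.

E 379378.0 m, N 6144273.3 m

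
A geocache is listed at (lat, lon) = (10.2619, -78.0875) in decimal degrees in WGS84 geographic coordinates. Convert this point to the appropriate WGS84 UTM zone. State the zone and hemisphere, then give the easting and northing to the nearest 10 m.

Longitude -78.0875° lies in the 6° band [-84°, -78°), giving zone 17; latitude is north of the equator, so 17N.
Zone 17 central meridian λ₀ = 6×17 − 183 = -81°; Δλ = +2.9125°.
Transverse Mercator on WGS84 with k₀ = 0.9996 gives E = 819067.582 m, N = 1135814.932 m.

Zone 17N: E 819070 m, N 1135810 m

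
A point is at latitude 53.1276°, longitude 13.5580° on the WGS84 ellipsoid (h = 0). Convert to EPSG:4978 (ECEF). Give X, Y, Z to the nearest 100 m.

WGS84: a = 6378137 m, e² = 0.006694380; N(φ) = a/√(1−e²sin²φ) = 6391843.416 m.
X = (N+h)·cosφ·cosλ = 3728450.662 m; Y = (N+h)·cosφ·sinλ = 899114.598 m; Z = (N(1−e²)+h)·sinφ = 5079076.811 m.

X 3728500 m, Y 899100 m, Z 5079100 m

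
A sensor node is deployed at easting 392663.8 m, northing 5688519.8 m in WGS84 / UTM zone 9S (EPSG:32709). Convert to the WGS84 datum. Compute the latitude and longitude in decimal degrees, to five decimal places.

lat -38.94570°, lon -130.23860°

Zone 9S: λ₀ = -129°, k₀ = 0.9996, false easting 500000 m, false northing 10000000 m.
Meridian distance M = (N − FN)/k₀ = -4313205.5 m.
Inverse transverse Mercator on WGS84 gives φ = -38.94569988°, λ = -130.23859945°.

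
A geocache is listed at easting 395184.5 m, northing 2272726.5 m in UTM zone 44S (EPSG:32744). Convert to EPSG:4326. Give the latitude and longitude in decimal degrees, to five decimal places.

Zone 44S: λ₀ = 81°, k₀ = 0.9996, false easting 500000 m, false northing 10000000 m.
Meridian distance M = (N − FN)/k₀ = -7730365.6 m.
Inverse transverse Mercator on WGS84 gives φ = -69.63310045°, λ = 78.30070018°.

lat -69.63310°, lon 78.30070°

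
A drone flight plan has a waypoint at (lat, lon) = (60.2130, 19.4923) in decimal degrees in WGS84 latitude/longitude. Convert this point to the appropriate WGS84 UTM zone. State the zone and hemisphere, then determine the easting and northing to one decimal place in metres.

Longitude 19.4923° lies in the 6° band [18°, 24°), giving zone 34; latitude is north of the equator, so 34N.
Zone 34 central meridian λ₀ = 6×34 − 183 = 21°; Δλ = -1.5077°.
Transverse Mercator on WGS84 with k₀ = 0.9996 gives E = 416450.040 m, N = 6676087.024 m.

Zone 34N: E 416450.0 m, N 6676087.0 m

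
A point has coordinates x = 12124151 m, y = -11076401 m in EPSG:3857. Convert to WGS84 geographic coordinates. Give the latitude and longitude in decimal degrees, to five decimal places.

lat -70.02360°, lon 108.91310°

R = 6378137 m. λ = x/R = 108.91310150°.
φ = 2·arctan(exp(y/R)) − 90° = 2·arctan(0.17611) − 90° = -70.02359922°.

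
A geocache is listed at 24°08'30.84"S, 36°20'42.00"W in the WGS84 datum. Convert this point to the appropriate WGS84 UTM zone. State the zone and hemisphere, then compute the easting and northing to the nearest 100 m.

Longitude -36.3450° lies in the 6° band [-42°, -36°), giving zone 24; latitude is south of the equator, so 24S.
Zone 24 central meridian λ₀ = 6×24 − 183 = -39°; Δλ = +2.6550°.
Transverse Mercator on WGS84 with k₀ = 0.9996 gives E = 769810.675 m, N = 7327505.004 m.

Zone 24S: E 769800 m, N 7327500 m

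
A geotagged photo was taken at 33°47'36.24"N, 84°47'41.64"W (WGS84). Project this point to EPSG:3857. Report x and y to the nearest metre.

Web Mercator is spherical with R = a = 6378137 m.
x = R·λ = 6378137 × -1.479950194 = -9439325.090 m.
y = R·ln tan(π/4 + φ/2) = 6378137 × 0.627313950 = 4001094.315 m.

x -9439325 m, y 4001094 m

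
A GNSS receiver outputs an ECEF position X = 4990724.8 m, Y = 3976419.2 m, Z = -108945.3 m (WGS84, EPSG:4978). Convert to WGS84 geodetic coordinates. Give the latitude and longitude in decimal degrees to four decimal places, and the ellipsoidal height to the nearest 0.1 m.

lat -0.9847°, lon 38.5465°, h 3962.4 m

λ = atan2(Y, X) = 38.54650048°; p = √(X²+Y²) = 6381163.2 m.
Bowring's method on WGS84 (a = 6378137 m, b = 6356752.314 m) gives φ = -0.98469971°, h = 3962.396 m.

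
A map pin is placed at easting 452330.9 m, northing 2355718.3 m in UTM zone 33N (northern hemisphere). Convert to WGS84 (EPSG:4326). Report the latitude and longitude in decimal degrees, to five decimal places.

Zone 33N: λ₀ = 15°, k₀ = 0.9996, false easting 500000 m.
Meridian distance M = (N − FN)/k₀ = 2356661.0 m.
Inverse transverse Mercator on WGS84 gives φ = 21.30269970°, λ = 14.54039995°.

lat 21.30270°, lon 14.54040°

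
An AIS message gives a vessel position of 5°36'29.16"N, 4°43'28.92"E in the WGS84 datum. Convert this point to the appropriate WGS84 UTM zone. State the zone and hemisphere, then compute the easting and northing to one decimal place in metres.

Zone 31N: E 691031.9 m, N 620164.4 m

Longitude 4.7247° lies in the 6° band [0°, 6°), giving zone 31; latitude is north of the equator, so 31N.
Zone 31 central meridian λ₀ = 6×31 − 183 = 3°; Δλ = +1.7247°.
Transverse Mercator on WGS84 with k₀ = 0.9996 gives E = 691031.938 m, N = 620164.430 m.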